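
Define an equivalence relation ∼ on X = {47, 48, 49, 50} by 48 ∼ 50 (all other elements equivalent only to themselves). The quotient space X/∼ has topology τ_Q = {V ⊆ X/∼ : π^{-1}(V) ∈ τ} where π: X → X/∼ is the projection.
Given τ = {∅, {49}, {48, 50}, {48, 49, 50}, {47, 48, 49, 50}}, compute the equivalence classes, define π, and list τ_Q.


X/∼ = {[47], [48=50], [49]}; |τ_Q| = 5.

Equivalence classes: [47], [48=50], [49].
Quotient map π: X → X/∼ sends 47 ↦ [47], 48 ↦ [48=50], 49 ↦ [49], 50 ↦ [48=50].
For each subset V ⊆ X/∼, compute π^{-1}(V) ⊆ X and check whether π^{-1}(V) ∈ τ. V is open in τ_Q iff π^{-1}(V) ∈ τ.
  V = {}: π^{-1}(V) = ∅ ∈ τ ✓.
  V = {[47]}: π^{-1}(V) = {47} ∉ τ ✗.
  V = {[48=50]}: π^{-1}(V) = {48, 50} ∈ τ ✓.
  V = {[47], [48=50]}: π^{-1}(V) = {47, 48, 50} ∉ τ ✗.
  V = {[49]}: π^{-1}(V) = {49} ∈ τ ✓.
  V = {[47], [49]}: π^{-1}(V) = {47, 49} ∉ τ ✗.
  V = {[48=50], [49]}: π^{-1}(V) = {48, 49, 50} ∈ τ ✓.
  V = {[47], [48=50], [49]}: π^{-1}(V) = {47, 48, 49, 50} ∈ τ ✓.
Open sets in the quotient: τ_Q = {{}, {[48=50]}, {[49]}, {[48=50], [49]}, {[47], [48=50], [49]}} (5 elements).


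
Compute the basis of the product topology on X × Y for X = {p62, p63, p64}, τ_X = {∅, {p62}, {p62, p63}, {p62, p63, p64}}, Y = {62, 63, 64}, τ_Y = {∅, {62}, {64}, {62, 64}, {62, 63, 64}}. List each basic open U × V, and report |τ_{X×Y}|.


Basis B = {∅ × ∅, {p62} × {62}, {p62} × {64}, {p62} × {62, 64}, {p62, p63} × {62}, {p62, p63} × {64}, {p62} × {62, 63, 64}, {p62, p63, p64} × {62}, {p62, p63, p64} × {64}, {p62, p63} × {62, 64}, {p62, p63} × {62, 63, 64}, {p62, p63, p64} × {62, 64}, {p62, p63, p64} × {62, 63, 64}}; |τ_{X×Y}| = 30.

Enumerate products U × V with U ∈ τ_X, V ∈ τ_Y (deduplicated):
  ∅ × ∅ = {} (∅)
  {p62} × {62} = {(p62,62)}
  {p62} × {64} = {(p62,64)}
  {p62} × {62, 64} = {(p62,62), (p62,64)}
  {p62, p63} × {62} = {(p62,62), (p63,62)}
  {p62, p63} × {64} = {(p62,64), (p63,64)}
  {p62} × {62, 63, 64} = {(p62,62), (p62,63), (p62,64)}
  {p62, p63, p64} × {62} = {(p62,62), (p63,62), (p64,62)}
  {p62, p63, p64} × {64} = {(p62,64), (p63,64), (p64,64)}
  {p62, p63} × {62, 64} = {(p62,62), (p62,64), (p63,62), (p63,64)}
  {p62, p63} × {62, 63, 64} = {(p62,62), (p62,63), (p62,64), (p63,62), (p63,63), (p63,64)}
  {p62, p63, p64} × {62, 64} = {(p62,62), (p62,64), (p63,62), (p63,64), (p64,62), (p64,64)}
  {p62, p63, p64} × {62, 63, 64} = {(p62,62), (p62,63), (p62,64), (p63,62), (p63,63), (p63,64), (p64,62), (p64,63), (p64,64)}
These 13 distinct sets form the basis B.
Close under arbitrary unions to get τ_{X×Y}; counting gives |τ_{X×Y}| = 30.


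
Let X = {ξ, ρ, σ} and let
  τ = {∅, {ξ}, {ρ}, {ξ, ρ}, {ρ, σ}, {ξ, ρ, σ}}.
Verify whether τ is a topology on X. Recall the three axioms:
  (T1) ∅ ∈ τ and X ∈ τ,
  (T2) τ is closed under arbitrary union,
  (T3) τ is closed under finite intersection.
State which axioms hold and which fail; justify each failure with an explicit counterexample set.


τ IS a topology on X.

Axiom (T1): ∅ ∈ τ? Yes; X ∈ τ? Yes.
Axiom (T2/T3): check pairwise unions and intersections of members of τ.
All pairwise intersections and unions checked — each lies in τ. Therefore τ satisfies (T1), (T2), (T3): it IS a topology on X.


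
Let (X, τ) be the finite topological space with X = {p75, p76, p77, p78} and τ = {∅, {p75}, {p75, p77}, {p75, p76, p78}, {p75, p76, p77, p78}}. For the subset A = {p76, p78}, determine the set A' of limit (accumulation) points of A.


A' = {p76, p78}

For each x ∈ X, list the open sets U ∈ τ with x ∈ U, then check whether U ∩ (A ∖ {x}) ≠ ∅ for every such U.
  x = p75: open {p75} ∋ x has {p75} ∩ (A ∖ {p75}) = ∅, so x is NOT a limit point.
  x = p76: opens ∋ x are {p75, p76, p78}, {p75, p76, p77, p78}; each meets A ∖ {p76}, so x IS a limit point.
  x = p77: open {p75, p77} ∋ x has {p75, p77} ∩ (A ∖ {p77}) = ∅, so x is NOT a limit point.
  x = p78: opens ∋ x are {p75, p76, p78}, {p75, p76, p77, p78}; each meets A ∖ {p78}, so x IS a limit point.
Collecting: A' = {p76, p78}.


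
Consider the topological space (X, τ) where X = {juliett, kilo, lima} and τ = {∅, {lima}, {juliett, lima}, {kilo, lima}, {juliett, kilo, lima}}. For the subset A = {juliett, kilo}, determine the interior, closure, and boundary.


int(A) = ∅, cl(A) = {juliett, kilo}, ∂A = {juliett, kilo}.

Closed sets in (X, τ) are complements of opens:
  closed(X, τ) = {∅, {juliett}, {kilo}, {juliett, kilo}, {juliett, kilo, lima}}.
int(A) = ⋃ {U ∈ τ : U ⊆ A}. Opens contained in A: ∅.
Taking the union of these: int(A) = ∅.
cl(A) = ⋂ {C closed : A ⊆ C}. Closed sets containing A: {juliett, kilo}, {juliett, kilo, lima}.
Intersecting these: cl(A) = {juliett, kilo}.
∂A = cl(A) ∖ int(A) = {juliett, kilo} ∖ ∅ = {juliett, kilo}.


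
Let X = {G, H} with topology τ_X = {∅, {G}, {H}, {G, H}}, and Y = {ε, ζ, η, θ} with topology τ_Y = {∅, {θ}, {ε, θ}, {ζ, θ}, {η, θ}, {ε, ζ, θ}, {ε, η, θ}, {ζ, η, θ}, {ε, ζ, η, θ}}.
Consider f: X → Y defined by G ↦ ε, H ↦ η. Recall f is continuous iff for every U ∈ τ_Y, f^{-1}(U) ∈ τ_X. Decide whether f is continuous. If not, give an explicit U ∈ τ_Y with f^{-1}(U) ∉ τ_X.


f IS continuous.

Compute f^{-1}(U) for each U ∈ τ_Y:
  U = ∅: f^{-1}(U) = ∅ ∈ τ_X ✓.
  U = {θ}: f^{-1}(U) = ∅ ∈ τ_X ✓.
  U = {ε, θ}: f^{-1}(U) = {G} ∈ τ_X ✓.
  U = {ζ, θ}: f^{-1}(U) = ∅ ∈ τ_X ✓.
  U = {η, θ}: f^{-1}(U) = {H} ∈ τ_X ✓.
  U = {ε, ζ, θ}: f^{-1}(U) = {G} ∈ τ_X ✓.
  U = {ε, η, θ}: f^{-1}(U) = {G, H} ∈ τ_X ✓.
  U = {ζ, η, θ}: f^{-1}(U) = {H} ∈ τ_X ✓.
  U = {ε, ζ, η, θ}: f^{-1}(U) = {G, H} ∈ τ_X ✓.
Every preimage lies in τ_X, so f IS continuous.


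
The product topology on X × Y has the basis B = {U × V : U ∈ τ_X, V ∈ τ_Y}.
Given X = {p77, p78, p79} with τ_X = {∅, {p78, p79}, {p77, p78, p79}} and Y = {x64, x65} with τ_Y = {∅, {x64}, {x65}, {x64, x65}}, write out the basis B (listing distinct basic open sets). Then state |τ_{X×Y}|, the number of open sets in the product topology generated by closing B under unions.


Basis B = {∅ × ∅, {p78, p79} × {x64}, {p78, p79} × {x65}, {p77, p78, p79} × {x64}, {p77, p78, p79} × {x65}, {p78, p79} × {x64, x65}, {p77, p78, p79} × {x64, x65}}; |τ_{X×Y}| = 9.

Enumerate products U × V with U ∈ τ_X, V ∈ τ_Y (deduplicated):
  ∅ × ∅ = {} (∅)
  {p78, p79} × {x64} = {(p78,x64), (p79,x64)}
  {p78, p79} × {x65} = {(p78,x65), (p79,x65)}
  {p77, p78, p79} × {x64} = {(p77,x64), (p78,x64), (p79,x64)}
  {p77, p78, p79} × {x65} = {(p77,x65), (p78,x65), (p79,x65)}
  {p78, p79} × {x64, x65} = {(p78,x64), (p78,x65), (p79,x64), (p79,x65)}
  {p77, p78, p79} × {x64, x65} = {(p77,x64), (p77,x65), (p78,x64), (p78,x65), (p79,x64), (p79,x65)}
These 7 distinct sets form the basis B.
Close under arbitrary unions to get τ_{X×Y}; counting gives |τ_{X×Y}| = 9.


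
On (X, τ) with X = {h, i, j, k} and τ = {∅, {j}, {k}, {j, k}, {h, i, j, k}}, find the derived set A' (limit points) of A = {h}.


A' = {i}

For each x ∈ X, list the open sets U ∈ τ with x ∈ U, then check whether U ∩ (A ∖ {x}) ≠ ∅ for every such U.
  x = h: open {h, i, j, k} ∋ x has {h, i, j, k} ∩ (A ∖ {h}) = ∅, so x is NOT a limit point.
  x = i: opens ∋ x are {h, i, j, k}; each meets A ∖ {i}, so x IS a limit point.
  x = j: open {j} ∋ x has {j} ∩ (A ∖ {j}) = ∅, so x is NOT a limit point.
  x = k: open {k} ∋ x has {k} ∩ (A ∖ {k}) = ∅, so x is NOT a limit point.
Collecting: A' = {i}.


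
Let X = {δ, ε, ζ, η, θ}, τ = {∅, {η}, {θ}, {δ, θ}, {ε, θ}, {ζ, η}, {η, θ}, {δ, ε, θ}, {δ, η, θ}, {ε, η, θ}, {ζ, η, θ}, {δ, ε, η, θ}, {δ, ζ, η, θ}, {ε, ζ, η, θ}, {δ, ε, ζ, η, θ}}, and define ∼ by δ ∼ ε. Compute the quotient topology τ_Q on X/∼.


X/∼ = {[δ=ε], [ζ], [η], [θ]}; |τ_Q| = 9.

Equivalence classes: [δ=ε], [ζ], [η], [θ].
Quotient map π: X → X/∼ sends δ ↦ [δ=ε], ε ↦ [δ=ε], ζ ↦ [ζ], η ↦ [η], θ ↦ [θ].
For each subset V ⊆ X/∼, compute π^{-1}(V) ⊆ X and check whether π^{-1}(V) ∈ τ. V is open in τ_Q iff π^{-1}(V) ∈ τ.
  V = {}: π^{-1}(V) = ∅ ∈ τ ✓.
  V = {[δ=ε]}: π^{-1}(V) = {δ, ε} ∉ τ ✗.
  V = {[ζ]}: π^{-1}(V) = {ζ} ∉ τ ✗.
  V = {[δ=ε], [ζ]}: π^{-1}(V) = {δ, ε, ζ} ∉ τ ✗.
  V = {[η]}: π^{-1}(V) = {η} ∈ τ ✓.
  V = {[δ=ε], [η]}: π^{-1}(V) = {δ, ε, η} ∉ τ ✗.
  V = {[ζ], [η]}: π^{-1}(V) = {ζ, η} ∈ τ ✓.
  V = {[δ=ε], [ζ], [η]}: π^{-1}(V) = {δ, ε, ζ, η} ∉ τ ✗.
  V = {[θ]}: π^{-1}(V) = {θ} ∈ τ ✓.
  V = {[δ=ε], [θ]}: π^{-1}(V) = {δ, ε, θ} ∈ τ ✓.
  V = {[ζ], [θ]}: π^{-1}(V) = {ζ, θ} ∉ τ ✗.
  V = {[δ=ε], [ζ], [θ]}: π^{-1}(V) = {δ, ε, ζ, θ} ∉ τ ✗.
  V = {[η], [θ]}: π^{-1}(V) = {η, θ} ∈ τ ✓.
  V = {[δ=ε], [η], [θ]}: π^{-1}(V) = {δ, ε, η, θ} ∈ τ ✓.
  V = {[ζ], [η], [θ]}: π^{-1}(V) = {ζ, η, θ} ∈ τ ✓.
  V = {[δ=ε], [ζ], [η], [θ]}: π^{-1}(V) = {δ, ε, ζ, η, θ} ∈ τ ✓.
Open sets in the quotient: τ_Q = {{}, {[η]}, {[ζ], [η]}, {[θ]}, {[δ=ε], [θ]}, {[η], [θ]}, {[δ=ε], [η], [θ]}, {[ζ], [η], [θ]}, {[δ=ε], [ζ], [η], [θ]}} (9 elements).


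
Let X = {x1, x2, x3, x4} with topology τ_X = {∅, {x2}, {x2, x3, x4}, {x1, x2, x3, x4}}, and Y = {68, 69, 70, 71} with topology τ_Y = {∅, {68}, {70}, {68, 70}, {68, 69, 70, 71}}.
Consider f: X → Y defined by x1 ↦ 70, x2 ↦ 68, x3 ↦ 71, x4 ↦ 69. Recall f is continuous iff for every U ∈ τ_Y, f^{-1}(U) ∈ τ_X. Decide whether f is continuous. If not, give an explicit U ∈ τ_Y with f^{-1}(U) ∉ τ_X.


f is NOT continuous.

Compute f^{-1}(U) for each U ∈ τ_Y:
  U = ∅: f^{-1}(U) = ∅ ∈ τ_X ✓.
  U = {68}: f^{-1}(U) = {x2} ∈ τ_X ✓.
  U = {70}: f^{-1}(U) = {x1} ∉ τ_X ✗.
  U = {68, 70}: f^{-1}(U) = {x1, x2} ∉ τ_X ✗.
  U = {68, 69, 70, 71}: f^{-1}(U) = {x1, x2, x3, x4} ∈ τ_X ✓.
Found U = {70} with f^{-1}(U) = {x1} not in τ_X. Therefore f is NOT continuous.


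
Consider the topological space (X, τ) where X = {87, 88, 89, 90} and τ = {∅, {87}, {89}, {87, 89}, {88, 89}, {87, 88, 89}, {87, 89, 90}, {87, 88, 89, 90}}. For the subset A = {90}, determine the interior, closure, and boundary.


int(A) = ∅, cl(A) = {90}, ∂A = {90}.

Closed sets in (X, τ) are complements of opens:
  closed(X, τ) = {∅, {88}, {90}, {87, 90}, {88, 90}, {87, 88, 90}, {88, 89, 90}, {87, 88, 89, 90}}.
int(A) = ⋃ {U ∈ τ : U ⊆ A}. Opens contained in A: ∅.
Taking the union of these: int(A) = ∅.
cl(A) = ⋂ {C closed : A ⊆ C}. Closed sets containing A: {90}, {87, 90}, {88, 90}, {87, 88, 90}, {88, 89, 90}, {87, 88, 89, 90}.
Intersecting these: cl(A) = {90}.
∂A = cl(A) ∖ int(A) = {90} ∖ ∅ = {90}.


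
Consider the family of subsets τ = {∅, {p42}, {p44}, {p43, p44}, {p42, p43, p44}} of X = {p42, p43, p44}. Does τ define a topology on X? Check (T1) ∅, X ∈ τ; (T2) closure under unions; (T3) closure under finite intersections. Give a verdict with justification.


τ is NOT a topology on X.

Axiom (T1): ∅ ∈ τ? Yes; X ∈ τ? Yes.
Axiom (T2/T3): check pairwise unions and intersections of members of τ.
Counterexample for (T2): {p42} ∪ {p44} = {p42, p44} ∉ τ. Therefore τ is NOT a topology.


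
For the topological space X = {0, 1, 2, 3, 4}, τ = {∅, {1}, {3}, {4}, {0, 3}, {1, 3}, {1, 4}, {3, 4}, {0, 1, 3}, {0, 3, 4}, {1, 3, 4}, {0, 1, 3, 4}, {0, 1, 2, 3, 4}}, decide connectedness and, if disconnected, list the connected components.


(X, τ) is connected.

Find clopen sets (U ∈ τ with X ∖ U ∈ τ):
  U = ∅, X ∖ U = {0, 1, 2, 3, 4} — both open, so U is clopen.
  U = {0, 1, 2, 3, 4}, X ∖ U = ∅ — both open, so U is clopen.
Only trivial clopens (∅ and X) exist, so (X, τ) is connected.
Compute connected components by grouping points that agree on all clopens:
  component: {0, 1, 2, 3, 4}


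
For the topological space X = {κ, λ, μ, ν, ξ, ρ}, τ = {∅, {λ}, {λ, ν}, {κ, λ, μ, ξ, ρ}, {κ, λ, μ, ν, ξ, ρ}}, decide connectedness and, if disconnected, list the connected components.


(X, τ) is connected.

Find clopen sets (U ∈ τ with X ∖ U ∈ τ):
  U = ∅, X ∖ U = {κ, λ, μ, ν, ξ, ρ} — both open, so U is clopen.
  U = {κ, λ, μ, ν, ξ, ρ}, X ∖ U = ∅ — both open, so U is clopen.
Only trivial clopens (∅ and X) exist, so (X, τ) is connected.
Compute connected components by grouping points that agree on all clopens:
  component: {κ, λ, μ, ν, ξ, ρ}


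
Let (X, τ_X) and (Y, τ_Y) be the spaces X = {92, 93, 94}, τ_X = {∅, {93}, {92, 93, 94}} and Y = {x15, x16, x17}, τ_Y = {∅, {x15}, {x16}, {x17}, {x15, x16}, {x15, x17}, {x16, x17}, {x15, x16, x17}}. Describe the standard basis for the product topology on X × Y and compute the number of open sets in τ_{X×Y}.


Basis B = {∅ × ∅, {93} × {x15}, {93} × {x16}, {93} × {x17}, {93} × {x15, x16}, {93} × {x15, x17}, {93} × {x16, x17}, {92, 93, 94} × {x15}, {92, 93, 94} × {x16}, {92, 93, 94} × {x17}, {93} × {x15, x16, x17}, {92, 93, 94} × {x15, x16}, {92, 93, 94} × {x15, x17}, {92, 93, 94} × {x16, x17}, {92, 93, 94} × {x15, x16, x17}}; |τ_{X×Y}| = 27.

Enumerate products U × V with U ∈ τ_X, V ∈ τ_Y (deduplicated):
  ∅ × ∅ = {} (∅)
  {93} × {x15} = {(93,x15)}
  {93} × {x16} = {(93,x16)}
  {93} × {x17} = {(93,x17)}
  {93} × {x15, x16} = {(93,x15), (93,x16)}
  {93} × {x15, x17} = {(93,x15), (93,x17)}
  {93} × {x16, x17} = {(93,x16), (93,x17)}
  {92, 93, 94} × {x15} = {(92,x15), (93,x15), (94,x15)}
  {92, 93, 94} × {x16} = {(92,x16), (93,x16), (94,x16)}
  {92, 93, 94} × {x17} = {(92,x17), (93,x17), (94,x17)}
  {93} × {x15, x16, x17} = {(93,x15), (93,x16), (93,x17)}
  {92, 93, 94} × {x15, x16} = {(92,x15), (92,x16), (93,x15), (93,x16), (94,x15), (94,x16)}
  {92, 93, 94} × {x15, x17} = {(92,x15), (92,x17), (93,x15), (93,x17), (94,x15), (94,x17)}
  {92, 93, 94} × {x16, x17} = {(92,x16), (92,x17), (93,x16), (93,x17), (94,x16), (94,x17)}
  {92, 93, 94} × {x15, x16, x17} = {(92,x15), (92,x16), (92,x17), (93,x15), (93,x16), (93,x17), (94,x15), (94,x16), (94,x17)}
These 15 distinct sets form the basis B.
Close under arbitrary unions to get τ_{X×Y}; counting gives |τ_{X×Y}| = 27.


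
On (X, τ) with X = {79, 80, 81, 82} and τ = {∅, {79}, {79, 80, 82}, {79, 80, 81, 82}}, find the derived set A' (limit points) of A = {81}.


A' = ∅

For each x ∈ X, list the open sets U ∈ τ with x ∈ U, then check whether U ∩ (A ∖ {x}) ≠ ∅ for every such U.
  x = 79: open {79} ∋ x has {79} ∩ (A ∖ {79}) = ∅, so x is NOT a limit point.
  x = 80: open {79, 80, 82} ∋ x has {79, 80, 82} ∩ (A ∖ {80}) = ∅, so x is NOT a limit point.
  x = 81: open {79, 80, 81, 82} ∋ x has {79, 80, 81, 82} ∩ (A ∖ {81}) = ∅, so x is NOT a limit point.
  x = 82: open {79, 80, 82} ∋ x has {79, 80, 82} ∩ (A ∖ {82}) = ∅, so x is NOT a limit point.
Collecting: A' = ∅.


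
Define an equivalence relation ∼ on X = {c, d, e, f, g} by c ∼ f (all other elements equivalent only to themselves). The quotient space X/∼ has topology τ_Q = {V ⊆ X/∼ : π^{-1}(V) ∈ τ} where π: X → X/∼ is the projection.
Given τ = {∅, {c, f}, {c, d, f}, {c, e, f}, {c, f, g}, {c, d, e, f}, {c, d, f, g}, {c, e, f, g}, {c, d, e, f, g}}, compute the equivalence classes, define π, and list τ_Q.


X/∼ = {[c=f], [d], [e], [g]}; |τ_Q| = 9.

Equivalence classes: [c=f], [d], [e], [g].
Quotient map π: X → X/∼ sends c ↦ [c=f], d ↦ [d], e ↦ [e], f ↦ [c=f], g ↦ [g].
For each subset V ⊆ X/∼, compute π^{-1}(V) ⊆ X and check whether π^{-1}(V) ∈ τ. V is open in τ_Q iff π^{-1}(V) ∈ τ.
  V = {}: π^{-1}(V) = ∅ ∈ τ ✓.
  V = {[c=f]}: π^{-1}(V) = {c, f} ∈ τ ✓.
  V = {[d]}: π^{-1}(V) = {d} ∉ τ ✗.
  V = {[c=f], [d]}: π^{-1}(V) = {c, d, f} ∈ τ ✓.
  V = {[e]}: π^{-1}(V) = {e} ∉ τ ✗.
  V = {[c=f], [e]}: π^{-1}(V) = {c, e, f} ∈ τ ✓.
  V = {[d], [e]}: π^{-1}(V) = {d, e} ∉ τ ✗.
  V = {[c=f], [d], [e]}: π^{-1}(V) = {c, d, e, f} ∈ τ ✓.
  V = {[g]}: π^{-1}(V) = {g} ∉ τ ✗.
  V = {[c=f], [g]}: π^{-1}(V) = {c, f, g} ∈ τ ✓.
  V = {[d], [g]}: π^{-1}(V) = {d, g} ∉ τ ✗.
  V = {[c=f], [d], [g]}: π^{-1}(V) = {c, d, f, g} ∈ τ ✓.
  V = {[e], [g]}: π^{-1}(V) = {e, g} ∉ τ ✗.
  V = {[c=f], [e], [g]}: π^{-1}(V) = {c, e, f, g} ∈ τ ✓.
  V = {[d], [e], [g]}: π^{-1}(V) = {d, e, g} ∉ τ ✗.
  V = {[c=f], [d], [e], [g]}: π^{-1}(V) = {c, d, e, f, g} ∈ τ ✓.
Open sets in the quotient: τ_Q = {{}, {[c=f]}, {[c=f], [d]}, {[c=f], [e]}, {[c=f], [d], [e]}, {[c=f], [g]}, {[c=f], [d], [g]}, {[c=f], [e], [g]}, {[c=f], [d], [e], [g]}} (9 elements).


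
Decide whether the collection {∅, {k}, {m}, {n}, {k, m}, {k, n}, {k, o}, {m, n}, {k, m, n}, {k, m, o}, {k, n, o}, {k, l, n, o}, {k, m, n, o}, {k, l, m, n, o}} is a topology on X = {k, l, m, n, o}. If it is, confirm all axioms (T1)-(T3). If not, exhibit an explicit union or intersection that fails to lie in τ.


τ IS a topology on X.

Axiom (T1): ∅ ∈ τ? Yes; X ∈ τ? Yes.
Axiom (T2/T3): check pairwise unions and intersections of members of τ.
All pairwise intersections and unions checked — each lies in τ. Therefore τ satisfies (T1), (T2), (T3): it IS a topology on X.


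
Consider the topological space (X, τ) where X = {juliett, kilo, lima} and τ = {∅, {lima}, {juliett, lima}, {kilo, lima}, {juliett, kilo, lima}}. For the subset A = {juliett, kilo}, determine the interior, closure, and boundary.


int(A) = ∅, cl(A) = {juliett, kilo}, ∂A = {juliett, kilo}.

Closed sets in (X, τ) are complements of opens:
  closed(X, τ) = {∅, {juliett}, {kilo}, {juliett, kilo}, {juliett, kilo, lima}}.
int(A) = ⋃ {U ∈ τ : U ⊆ A}. Opens contained in A: ∅.
Taking the union of these: int(A) = ∅.
cl(A) = ⋂ {C closed : A ⊆ C}. Closed sets containing A: {juliett, kilo}, {juliett, kilo, lima}.
Intersecting these: cl(A) = {juliett, kilo}.
∂A = cl(A) ∖ int(A) = {juliett, kilo} ∖ ∅ = {juliett, kilo}.


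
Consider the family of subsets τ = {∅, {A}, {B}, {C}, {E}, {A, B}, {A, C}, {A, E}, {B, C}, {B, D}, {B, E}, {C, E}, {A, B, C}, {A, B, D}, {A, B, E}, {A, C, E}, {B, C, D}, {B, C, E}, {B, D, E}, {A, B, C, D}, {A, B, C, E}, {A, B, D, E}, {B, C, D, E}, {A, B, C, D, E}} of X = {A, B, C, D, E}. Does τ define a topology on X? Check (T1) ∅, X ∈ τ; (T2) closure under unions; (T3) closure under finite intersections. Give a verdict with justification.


τ IS a topology on X.

Axiom (T1): ∅ ∈ τ? Yes; X ∈ τ? Yes.
Axiom (T2/T3): check pairwise unions and intersections of members of τ.
All pairwise intersections and unions checked — each lies in τ. Therefore τ satisfies (T1), (T2), (T3): it IS a topology on X.


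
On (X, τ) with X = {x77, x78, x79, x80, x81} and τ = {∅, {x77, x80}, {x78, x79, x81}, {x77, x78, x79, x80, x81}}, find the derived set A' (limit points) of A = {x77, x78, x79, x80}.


A' = {x77, x78, x79, x80, x81}

For each x ∈ X, list the open sets U ∈ τ with x ∈ U, then check whether U ∩ (A ∖ {x}) ≠ ∅ for every such U.
  x = x77: opens ∋ x are {x77, x80}, {x77, x78, x79, x80, x81}; each meets A ∖ {x77}, so x IS a limit point.
  x = x78: opens ∋ x are {x78, x79, x81}, {x77, x78, x79, x80, x81}; each meets A ∖ {x78}, so x IS a limit point.
  x = x79: opens ∋ x are {x78, x79, x81}, {x77, x78, x79, x80, x81}; each meets A ∖ {x79}, so x IS a limit point.
  x = x80: opens ∋ x are {x77, x80}, {x77, x78, x79, x80, x81}; each meets A ∖ {x80}, so x IS a limit point.
  x = x81: opens ∋ x are {x78, x79, x81}, {x77, x78, x79, x80, x81}; each meets A ∖ {x81}, so x IS a limit point.
Collecting: A' = {x77, x78, x79, x80, x81}.


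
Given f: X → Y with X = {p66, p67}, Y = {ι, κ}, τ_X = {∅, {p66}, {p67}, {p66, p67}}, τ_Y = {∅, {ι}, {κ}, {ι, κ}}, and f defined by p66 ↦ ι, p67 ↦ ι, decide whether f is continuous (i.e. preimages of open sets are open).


f IS continuous.

Compute f^{-1}(U) for each U ∈ τ_Y:
  U = ∅: f^{-1}(U) = ∅ ∈ τ_X ✓.
  U = {ι}: f^{-1}(U) = {p66, p67} ∈ τ_X ✓.
  U = {κ}: f^{-1}(U) = ∅ ∈ τ_X ✓.
  U = {ι, κ}: f^{-1}(U) = {p66, p67} ∈ τ_X ✓.
Every preimage lies in τ_X, so f IS continuous.


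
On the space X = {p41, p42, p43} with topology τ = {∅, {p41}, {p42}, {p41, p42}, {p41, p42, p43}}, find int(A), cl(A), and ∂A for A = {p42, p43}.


int(A) = {p42}, cl(A) = {p42, p43}, ∂A = {p43}.

Closed sets in (X, τ) are complements of opens:
  closed(X, τ) = {∅, {p43}, {p41, p43}, {p42, p43}, {p41, p42, p43}}.
int(A) = ⋃ {U ∈ τ : U ⊆ A}. Opens contained in A: ∅, {p42}.
Taking the union of these: int(A) = {p42}.
cl(A) = ⋂ {C closed : A ⊆ C}. Closed sets containing A: {p42, p43}, {p41, p42, p43}.
Intersecting these: cl(A) = {p42, p43}.
∂A = cl(A) ∖ int(A) = {p42, p43} ∖ {p42} = {p43}.


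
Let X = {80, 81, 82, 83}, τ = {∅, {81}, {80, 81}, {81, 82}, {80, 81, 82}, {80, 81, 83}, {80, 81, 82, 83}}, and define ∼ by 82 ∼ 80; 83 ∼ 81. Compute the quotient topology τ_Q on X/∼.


X/∼ = {[80=82], [81=83]}; |τ_Q| = 2.

Equivalence classes: [80=82], [81=83].
Quotient map π: X → X/∼ sends 80 ↦ [80=82], 81 ↦ [81=83], 82 ↦ [80=82], 83 ↦ [81=83].
For each subset V ⊆ X/∼, compute π^{-1}(V) ⊆ X and check whether π^{-1}(V) ∈ τ. V is open in τ_Q iff π^{-1}(V) ∈ τ.
  V = {}: π^{-1}(V) = ∅ ∈ τ ✓.
  V = {[80=82]}: π^{-1}(V) = {80, 82} ∉ τ ✗.
  V = {[81=83]}: π^{-1}(V) = {81, 83} ∉ τ ✗.
  V = {[80=82], [81=83]}: π^{-1}(V) = {80, 81, 82, 83} ∈ τ ✓.
Open sets in the quotient: τ_Q = {{}, {[80=82], [81=83]}} (2 elements).


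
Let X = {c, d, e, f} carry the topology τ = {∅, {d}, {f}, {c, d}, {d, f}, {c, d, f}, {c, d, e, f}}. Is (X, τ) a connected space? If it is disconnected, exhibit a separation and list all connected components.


(X, τ) is connected.

Find clopen sets (U ∈ τ with X ∖ U ∈ τ):
  U = ∅, X ∖ U = {c, d, e, f} — both open, so U is clopen.
  U = {c, d, e, f}, X ∖ U = ∅ — both open, so U is clopen.
Only trivial clopens (∅ and X) exist, so (X, τ) is connected.
Compute connected components by grouping points that agree on all clopens:
  component: {c, d, e, f}


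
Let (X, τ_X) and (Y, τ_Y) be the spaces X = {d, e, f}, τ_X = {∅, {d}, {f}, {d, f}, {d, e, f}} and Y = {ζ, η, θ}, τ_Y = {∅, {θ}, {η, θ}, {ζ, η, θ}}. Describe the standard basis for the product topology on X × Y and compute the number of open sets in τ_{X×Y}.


Basis B = {∅ × ∅, {d} × {θ}, {f} × {θ}, {d} × {η, θ}, {d, f} × {θ}, {f} × {η, θ}, {d} × {ζ, η, θ}, {d, e, f} × {θ}, {f} × {ζ, η, θ}, {d, f} × {η, θ}, {d, f} × {ζ, η, θ}, {d, e, f} × {η, θ}, {d, e, f} × {ζ, η, θ}}; |τ_{X×Y}| = 30.

Enumerate products U × V with U ∈ τ_X, V ∈ τ_Y (deduplicated):
  ∅ × ∅ = {} (∅)
  {d} × {θ} = {(d,θ)}
  {f} × {θ} = {(f,θ)}
  {d} × {η, θ} = {(d,η), (d,θ)}
  {d, f} × {θ} = {(d,θ), (f,θ)}
  {f} × {η, θ} = {(f,η), (f,θ)}
  {d} × {ζ, η, θ} = {(d,ζ), (d,η), (d,θ)}
  {d, e, f} × {θ} = {(d,θ), (e,θ), (f,θ)}
  {f} × {ζ, η, θ} = {(f,ζ), (f,η), (f,θ)}
  {d, f} × {η, θ} = {(d,η), (d,θ), (f,η), (f,θ)}
  {d, f} × {ζ, η, θ} = {(d,ζ), (d,η), (d,θ), (f,ζ), (f,η), (f,θ)}
  {d, e, f} × {η, θ} = {(d,η), (d,θ), (e,η), (e,θ), (f,η), (f,θ)}
  {d, e, f} × {ζ, η, θ} = {(d,ζ), (d,η), (d,θ), (e,ζ), (e,η), (e,θ), (f,ζ), (f,η), (f,θ)}
These 13 distinct sets form the basis B.
Close under arbitrary unions to get τ_{X×Y}; counting gives |τ_{X×Y}| = 30.


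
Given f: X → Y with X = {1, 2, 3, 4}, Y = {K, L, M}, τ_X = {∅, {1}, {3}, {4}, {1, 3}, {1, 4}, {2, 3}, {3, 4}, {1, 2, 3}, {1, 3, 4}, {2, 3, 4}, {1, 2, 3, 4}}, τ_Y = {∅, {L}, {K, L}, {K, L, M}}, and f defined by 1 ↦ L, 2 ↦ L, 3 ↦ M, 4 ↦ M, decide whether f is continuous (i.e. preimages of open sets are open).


f is NOT continuous.

Compute f^{-1}(U) for each U ∈ τ_Y:
  U = ∅: f^{-1}(U) = ∅ ∈ τ_X ✓.
  U = {L}: f^{-1}(U) = {1, 2} ∉ τ_X ✗.
  U = {K, L}: f^{-1}(U) = {1, 2} ∉ τ_X ✗.
  U = {K, L, M}: f^{-1}(U) = {1, 2, 3, 4} ∈ τ_X ✓.
Found U = {L} with f^{-1}(U) = {1, 2} not in τ_X. Therefore f is NOT continuous.


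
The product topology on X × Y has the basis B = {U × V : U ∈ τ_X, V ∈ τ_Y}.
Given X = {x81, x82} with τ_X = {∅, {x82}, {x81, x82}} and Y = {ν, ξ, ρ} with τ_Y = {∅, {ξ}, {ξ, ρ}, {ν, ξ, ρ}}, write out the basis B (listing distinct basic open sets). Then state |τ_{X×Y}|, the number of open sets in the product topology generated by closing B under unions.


Basis B = {∅ × ∅, {x82} × {ξ}, {x81, x82} × {ξ}, {x82} × {ξ, ρ}, {x82} × {ν, ξ, ρ}, {x81, x82} × {ξ, ρ}, {x81, x82} × {ν, ξ, ρ}}; |τ_{X×Y}| = 10.

Enumerate products U × V with U ∈ τ_X, V ∈ τ_Y (deduplicated):
  ∅ × ∅ = {} (∅)
  {x82} × {ξ} = {(x82,ξ)}
  {x81, x82} × {ξ} = {(x81,ξ), (x82,ξ)}
  {x82} × {ξ, ρ} = {(x82,ξ), (x82,ρ)}
  {x82} × {ν, ξ, ρ} = {(x82,ν), (x82,ξ), (x82,ρ)}
  {x81, x82} × {ξ, ρ} = {(x81,ξ), (x81,ρ), (x82,ξ), (x82,ρ)}
  {x81, x82} × {ν, ξ, ρ} = {(x81,ν), (x81,ξ), (x81,ρ), (x82,ν), (x82,ξ), (x82,ρ)}
These 7 distinct sets form the basis B.
Close under arbitrary unions to get τ_{X×Y}; counting gives |τ_{X×Y}| = 10.


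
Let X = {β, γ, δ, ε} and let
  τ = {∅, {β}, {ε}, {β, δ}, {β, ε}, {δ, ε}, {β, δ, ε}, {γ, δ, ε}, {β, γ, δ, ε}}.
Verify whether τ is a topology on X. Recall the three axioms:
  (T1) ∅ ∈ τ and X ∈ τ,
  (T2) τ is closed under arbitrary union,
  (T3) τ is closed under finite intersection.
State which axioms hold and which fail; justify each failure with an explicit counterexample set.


τ is NOT a topology on X.

Axiom (T1): ∅ ∈ τ? Yes; X ∈ τ? Yes.
Axiom (T2/T3): check pairwise unions and intersections of members of τ.
Counterexample for (T3): {β, δ} ∩ {δ, ε} = {δ} ∉ τ. Therefore τ is NOT a topology.


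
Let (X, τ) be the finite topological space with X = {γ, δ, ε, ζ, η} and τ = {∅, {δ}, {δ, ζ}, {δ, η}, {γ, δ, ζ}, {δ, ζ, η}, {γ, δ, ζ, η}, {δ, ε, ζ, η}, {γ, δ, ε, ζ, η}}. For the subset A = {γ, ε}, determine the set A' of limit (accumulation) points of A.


A' = ∅

For each x ∈ X, list the open sets U ∈ τ with x ∈ U, then check whether U ∩ (A ∖ {x}) ≠ ∅ for every such U.
  x = γ: open {γ, δ, ζ} ∋ x has {γ, δ, ζ} ∩ (A ∖ {γ}) = ∅, so x is NOT a limit point.
  x = δ: open {δ} ∋ x has {δ} ∩ (A ∖ {δ}) = ∅, so x is NOT a limit point.
  x = ε: open {δ, ε, ζ, η} ∋ x has {δ, ε, ζ, η} ∩ (A ∖ {ε}) = ∅, so x is NOT a limit point.
  x = ζ: open {δ, ζ} ∋ x has {δ, ζ} ∩ (A ∖ {ζ}) = ∅, so x is NOT a limit point.
  x = η: open {δ, η} ∋ x has {δ, η} ∩ (A ∖ {η}) = ∅, so x is NOT a limit point.
Collecting: A' = ∅.


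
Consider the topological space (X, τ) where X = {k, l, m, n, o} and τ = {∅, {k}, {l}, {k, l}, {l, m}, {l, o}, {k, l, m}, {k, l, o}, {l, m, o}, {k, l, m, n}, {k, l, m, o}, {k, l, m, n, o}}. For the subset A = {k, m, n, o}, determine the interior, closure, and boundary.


int(A) = {k}, cl(A) = {k, m, n, o}, ∂A = {m, n, o}.

Closed sets in (X, τ) are complements of opens:
  closed(X, τ) = {∅, {n}, {o}, {k, n}, {m, n}, {n, o}, {k, m, n}, {k, n, o}, {m, n, o}, {k, m, n, o}, {l, m, n, o}, {k, l, m, n, o}}.
int(A) = ⋃ {U ∈ τ : U ⊆ A}. Opens contained in A: ∅, {k}.
Taking the union of these: int(A) = {k}.
cl(A) = ⋂ {C closed : A ⊆ C}. Closed sets containing A: {k, m, n, o}, {k, l, m, n, o}.
Intersecting these: cl(A) = {k, m, n, o}.
∂A = cl(A) ∖ int(A) = {k, m, n, o} ∖ {k} = {m, n, o}.


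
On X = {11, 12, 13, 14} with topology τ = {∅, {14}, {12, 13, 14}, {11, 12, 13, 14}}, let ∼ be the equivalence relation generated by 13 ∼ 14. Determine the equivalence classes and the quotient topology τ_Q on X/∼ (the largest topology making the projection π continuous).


X/∼ = {[11], [12], [13=14]}; |τ_Q| = 3.

Equivalence classes: [11], [12], [13=14].
Quotient map π: X → X/∼ sends 11 ↦ [11], 12 ↦ [12], 13 ↦ [13=14], 14 ↦ [13=14].
For each subset V ⊆ X/∼, compute π^{-1}(V) ⊆ X and check whether π^{-1}(V) ∈ τ. V is open in τ_Q iff π^{-1}(V) ∈ τ.
  V = {}: π^{-1}(V) = ∅ ∈ τ ✓.
  V = {[11]}: π^{-1}(V) = {11} ∉ τ ✗.
  V = {[12]}: π^{-1}(V) = {12} ∉ τ ✗.
  V = {[11], [12]}: π^{-1}(V) = {11, 12} ∉ τ ✗.
  V = {[13=14]}: π^{-1}(V) = {13, 14} ∉ τ ✗.
  V = {[11], [13=14]}: π^{-1}(V) = {11, 13, 14} ∉ τ ✗.
  V = {[12], [13=14]}: π^{-1}(V) = {12, 13, 14} ∈ τ ✓.
  V = {[11], [12], [13=14]}: π^{-1}(V) = {11, 12, 13, 14} ∈ τ ✓.
Open sets in the quotient: τ_Q = {{}, {[12], [13=14]}, {[11], [12], [13=14]}} (3 elements).


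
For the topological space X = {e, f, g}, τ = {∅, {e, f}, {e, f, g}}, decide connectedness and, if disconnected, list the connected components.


(X, τ) is connected.

Find clopen sets (U ∈ τ with X ∖ U ∈ τ):
  U = ∅, X ∖ U = {e, f, g} — both open, so U is clopen.
  U = {e, f, g}, X ∖ U = ∅ — both open, so U is clopen.
Only trivial clopens (∅ and X) exist, so (X, τ) is connected.
Compute connected components by grouping points that agree on all clopens:
  component: {e, f, g}


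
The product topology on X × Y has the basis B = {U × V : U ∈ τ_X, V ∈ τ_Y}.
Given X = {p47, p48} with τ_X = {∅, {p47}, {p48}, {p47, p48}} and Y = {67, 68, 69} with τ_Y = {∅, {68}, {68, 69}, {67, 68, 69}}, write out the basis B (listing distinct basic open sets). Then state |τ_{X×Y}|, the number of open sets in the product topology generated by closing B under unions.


Basis B = {∅ × ∅, {p47} × {68}, {p48} × {68}, {p47} × {68, 69}, {p47, p48} × {68}, {p48} × {68, 69}, {p47} × {67, 68, 69}, {p48} × {67, 68, 69}, {p47, p48} × {68, 69}, {p47, p48} × {67, 68, 69}}; |τ_{X×Y}| = 16.

Enumerate products U × V with U ∈ τ_X, V ∈ τ_Y (deduplicated):
  ∅ × ∅ = {} (∅)
  {p47} × {68} = {(p47,68)}
  {p48} × {68} = {(p48,68)}
  {p47} × {68, 69} = {(p47,68), (p47,69)}
  {p47, p48} × {68} = {(p47,68), (p48,68)}
  {p48} × {68, 69} = {(p48,68), (p48,69)}
  {p47} × {67, 68, 69} = {(p47,67), (p47,68), (p47,69)}
  {p48} × {67, 68, 69} = {(p48,67), (p48,68), (p48,69)}
  {p47, p48} × {68, 69} = {(p47,68), (p47,69), (p48,68), (p48,69)}
  {p47, p48} × {67, 68, 69} = {(p47,67), (p47,68), (p47,69), (p48,67), (p48,68), (p48,69)}
These 10 distinct sets form the basis B.
Close under arbitrary unions to get τ_{X×Y}; counting gives |τ_{X×Y}| = 16.


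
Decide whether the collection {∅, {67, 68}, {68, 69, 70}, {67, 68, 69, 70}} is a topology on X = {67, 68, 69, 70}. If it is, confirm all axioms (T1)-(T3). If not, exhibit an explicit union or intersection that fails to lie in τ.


τ is NOT a topology on X.

Axiom (T1): ∅ ∈ τ? Yes; X ∈ τ? Yes.
Axiom (T2/T3): check pairwise unions and intersections of members of τ.
Counterexample for (T3): {67, 68} ∩ {68, 69, 70} = {68} ∉ τ. Therefore τ is NOT a topology.


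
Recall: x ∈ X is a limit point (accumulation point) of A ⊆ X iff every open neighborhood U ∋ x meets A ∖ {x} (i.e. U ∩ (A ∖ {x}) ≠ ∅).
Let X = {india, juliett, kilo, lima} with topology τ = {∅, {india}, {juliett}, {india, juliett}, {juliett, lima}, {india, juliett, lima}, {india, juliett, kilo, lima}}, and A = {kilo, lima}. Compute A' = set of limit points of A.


A' = {kilo}

For each x ∈ X, list the open sets U ∈ τ with x ∈ U, then check whether U ∩ (A ∖ {x}) ≠ ∅ for every such U.
  x = india: open {india} ∋ x has {india} ∩ (A ∖ {india}) = ∅, so x is NOT a limit point.
  x = juliett: open {juliett} ∋ x has {juliett} ∩ (A ∖ {juliett}) = ∅, so x is NOT a limit point.
  x = kilo: opens ∋ x are {india, juliett, kilo, lima}; each meets A ∖ {kilo}, so x IS a limit point.
  x = lima: open {juliett, lima} ∋ x has {juliett, lima} ∩ (A ∖ {lima}) = ∅, so x is NOT a limit point.
Collecting: A' = {kilo}.


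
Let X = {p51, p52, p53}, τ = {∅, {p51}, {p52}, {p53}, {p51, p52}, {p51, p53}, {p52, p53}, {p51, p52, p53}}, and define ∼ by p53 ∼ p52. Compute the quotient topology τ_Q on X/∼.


X/∼ = {[p51], [p52=p53]}; |τ_Q| = 4.

Equivalence classes: [p51], [p52=p53].
Quotient map π: X → X/∼ sends p51 ↦ [p51], p52 ↦ [p52=p53], p53 ↦ [p52=p53].
For each subset V ⊆ X/∼, compute π^{-1}(V) ⊆ X and check whether π^{-1}(V) ∈ τ. V is open in τ_Q iff π^{-1}(V) ∈ τ.
  V = {}: π^{-1}(V) = ∅ ∈ τ ✓.
  V = {[p51]}: π^{-1}(V) = {p51} ∈ τ ✓.
  V = {[p52=p53]}: π^{-1}(V) = {p52, p53} ∈ τ ✓.
  V = {[p51], [p52=p53]}: π^{-1}(V) = {p51, p52, p53} ∈ τ ✓.
Open sets in the quotient: τ_Q = {{}, {[p51]}, {[p52=p53]}, {[p51], [p52=p53]}} (4 elements).


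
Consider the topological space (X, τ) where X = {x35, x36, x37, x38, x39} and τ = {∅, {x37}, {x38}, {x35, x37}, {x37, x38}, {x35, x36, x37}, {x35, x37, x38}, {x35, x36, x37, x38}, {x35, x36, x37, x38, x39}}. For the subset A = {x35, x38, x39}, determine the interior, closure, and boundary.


int(A) = {x38}, cl(A) = {x35, x36, x38, x39}, ∂A = {x35, x36, x39}.

Closed sets in (X, τ) are complements of opens:
  closed(X, τ) = {∅, {x39}, {x36, x39}, {x38, x39}, {x35, x36, x39}, {x36, x38, x39}, {x35, x36, x37, x39}, {x35, x36, x38, x39}, {x35, x36, x37, x38, x39}}.
int(A) = ⋃ {U ∈ τ : U ⊆ A}. Opens contained in A: ∅, {x38}.
Taking the union of these: int(A) = {x38}.
cl(A) = ⋂ {C closed : A ⊆ C}. Closed sets containing A: {x35, x36, x38, x39}, {x35, x36, x37, x38, x39}.
Intersecting these: cl(A) = {x35, x36, x38, x39}.
∂A = cl(A) ∖ int(A) = {x35, x36, x38, x39} ∖ {x38} = {x35, x36, x39}.


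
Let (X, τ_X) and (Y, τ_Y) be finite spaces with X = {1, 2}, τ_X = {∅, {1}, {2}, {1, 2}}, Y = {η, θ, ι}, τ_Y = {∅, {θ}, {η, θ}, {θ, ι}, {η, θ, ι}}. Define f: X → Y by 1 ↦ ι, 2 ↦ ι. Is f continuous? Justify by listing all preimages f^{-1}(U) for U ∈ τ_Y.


f IS continuous.

Compute f^{-1}(U) for each U ∈ τ_Y:
  U = ∅: f^{-1}(U) = ∅ ∈ τ_X ✓.
  U = {θ}: f^{-1}(U) = ∅ ∈ τ_X ✓.
  U = {η, θ}: f^{-1}(U) = ∅ ∈ τ_X ✓.
  U = {θ, ι}: f^{-1}(U) = {1, 2} ∈ τ_X ✓.
  U = {η, θ, ι}: f^{-1}(U) = {1, 2} ∈ τ_X ✓.
Every preimage lies in τ_X, so f IS continuous.


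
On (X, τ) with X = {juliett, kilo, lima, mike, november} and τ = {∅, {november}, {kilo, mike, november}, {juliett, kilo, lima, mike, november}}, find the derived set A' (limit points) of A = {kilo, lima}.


A' = {juliett, lima, mike}

For each x ∈ X, list the open sets U ∈ τ with x ∈ U, then check whether U ∩ (A ∖ {x}) ≠ ∅ for every such U.
  x = juliett: opens ∋ x are {juliett, kilo, lima, mike, november}; each meets A ∖ {juliett}, so x IS a limit point.
  x = kilo: open {kilo, mike, november} ∋ x has {kilo, mike, november} ∩ (A ∖ {kilo}) = ∅, so x is NOT a limit point.
  x = lima: opens ∋ x are {juliett, kilo, lima, mike, november}; each meets A ∖ {lima}, so x IS a limit point.
  x = mike: opens ∋ x are {kilo, mike, november}, {juliett, kilo, lima, mike, november}; each meets A ∖ {mike}, so x IS a limit point.
  x = november: open {november} ∋ x has {november} ∩ (A ∖ {november}) = ∅, so x is NOT a limit point.
Collecting: A' = {juliett, lima, mike}.


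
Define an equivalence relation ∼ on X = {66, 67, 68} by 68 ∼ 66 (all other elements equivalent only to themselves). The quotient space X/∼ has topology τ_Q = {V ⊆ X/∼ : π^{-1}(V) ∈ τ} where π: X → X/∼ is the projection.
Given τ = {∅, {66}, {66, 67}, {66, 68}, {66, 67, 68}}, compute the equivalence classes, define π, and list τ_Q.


X/∼ = {[66=68], [67]}; |τ_Q| = 3.

Equivalence classes: [66=68], [67].
Quotient map π: X → X/∼ sends 66 ↦ [66=68], 67 ↦ [67], 68 ↦ [66=68].
For each subset V ⊆ X/∼, compute π^{-1}(V) ⊆ X and check whether π^{-1}(V) ∈ τ. V is open in τ_Q iff π^{-1}(V) ∈ τ.
  V = {}: π^{-1}(V) = ∅ ∈ τ ✓.
  V = {[66=68]}: π^{-1}(V) = {66, 68} ∈ τ ✓.
  V = {[67]}: π^{-1}(V) = {67} ∉ τ ✗.
  V = {[66=68], [67]}: π^{-1}(V) = {66, 67, 68} ∈ τ ✓.
Open sets in the quotient: τ_Q = {{}, {[66=68]}, {[66=68], [67]}} (3 elements).


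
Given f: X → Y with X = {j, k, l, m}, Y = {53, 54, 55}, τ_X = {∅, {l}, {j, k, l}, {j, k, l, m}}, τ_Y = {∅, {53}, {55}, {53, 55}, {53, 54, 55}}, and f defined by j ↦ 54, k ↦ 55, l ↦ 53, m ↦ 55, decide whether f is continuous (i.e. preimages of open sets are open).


f is NOT continuous.

Compute f^{-1}(U) for each U ∈ τ_Y:
  U = ∅: f^{-1}(U) = ∅ ∈ τ_X ✓.
  U = {53}: f^{-1}(U) = {l} ∈ τ_X ✓.
  U = {55}: f^{-1}(U) = {k, m} ∉ τ_X ✗.
  U = {53, 55}: f^{-1}(U) = {k, l, m} ∉ τ_X ✗.
  U = {53, 54, 55}: f^{-1}(U) = {j, k, l, m} ∈ τ_X ✓.
Found U = {55} with f^{-1}(U) = {k, m} not in τ_X. Therefore f is NOT continuous.


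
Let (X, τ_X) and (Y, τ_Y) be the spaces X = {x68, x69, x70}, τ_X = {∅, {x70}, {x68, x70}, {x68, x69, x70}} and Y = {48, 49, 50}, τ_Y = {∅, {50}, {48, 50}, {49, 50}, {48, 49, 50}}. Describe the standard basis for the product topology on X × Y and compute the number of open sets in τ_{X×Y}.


Basis B = {∅ × ∅, {x70} × {50}, {x68, x70} × {50}, {x70} × {48, 50}, {x70} × {49, 50}, {x68, x69, x70} × {50}, {x70} × {48, 49, 50}, {x68, x70} × {48, 50}, {x68, x70} × {49, 50}, {x68, x70} × {48, 49, 50}, {x68, x69, x70} × {48, 50}, {x68, x69, x70} × {49, 50}, {x68, x69, x70} × {48, 49, 50}}; |τ_{X×Y}| = 30.

Enumerate products U × V with U ∈ τ_X, V ∈ τ_Y (deduplicated):
  ∅ × ∅ = {} (∅)
  {x70} × {50} = {(x70,50)}
  {x68, x70} × {50} = {(x68,50), (x70,50)}
  {x70} × {48, 50} = {(x70,48), (x70,50)}
  {x70} × {49, 50} = {(x70,49), (x70,50)}
  {x68, x69, x70} × {50} = {(x68,50), (x69,50), (x70,50)}
  {x70} × {48, 49, 50} = {(x70,48), (x70,49), (x70,50)}
  {x68, x70} × {48, 50} = {(x68,48), (x68,50), (x70,48), (x70,50)}
  {x68, x70} × {49, 50} = {(x68,49), (x68,50), (x70,49), (x70,50)}
  {x68, x70} × {48, 49, 50} = {(x68,48), (x68,49), (x68,50), (x70,48), (x70,49), (x70,50)}
  {x68, x69, x70} × {48, 50} = {(x68,48), (x68,50), (x69,48), (x69,50), (x70,48), (x70,50)}
  {x68, x69, x70} × {49, 50} = {(x68,49), (x68,50), (x69,49), (x69,50), (x70,49), (x70,50)}
  {x68, x69, x70} × {48, 49, 50} = {(x68,48), (x68,49), (x68,50), (x69,48), (x69,49), (x69,50), (x70,48), (x70,49), (x70,50)}
These 13 distinct sets form the basis B.
Close under arbitrary unions to get τ_{X×Y}; counting gives |τ_{X×Y}| = 30.


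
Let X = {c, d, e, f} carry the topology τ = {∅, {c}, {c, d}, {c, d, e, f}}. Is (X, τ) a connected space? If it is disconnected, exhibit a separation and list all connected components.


(X, τ) is connected.

Find clopen sets (U ∈ τ with X ∖ U ∈ τ):
  U = ∅, X ∖ U = {c, d, e, f} — both open, so U is clopen.
  U = {c, d, e, f}, X ∖ U = ∅ — both open, so U is clopen.
Only trivial clopens (∅ and X) exist, so (X, τ) is connected.
Compute connected components by grouping points that agree on all clopens:
  component: {c, d, e, f}


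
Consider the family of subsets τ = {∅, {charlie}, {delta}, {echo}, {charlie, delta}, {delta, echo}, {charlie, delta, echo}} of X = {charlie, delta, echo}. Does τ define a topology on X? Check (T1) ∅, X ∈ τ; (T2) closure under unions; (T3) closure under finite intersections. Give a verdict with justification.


τ is NOT a topology on X.

Axiom (T1): ∅ ∈ τ? Yes; X ∈ τ? Yes.
Axiom (T2/T3): check pairwise unions and intersections of members of τ.
Counterexample for (T2): {charlie} ∪ {echo} = {charlie, echo} ∉ τ. Therefore τ is NOT a topology.
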